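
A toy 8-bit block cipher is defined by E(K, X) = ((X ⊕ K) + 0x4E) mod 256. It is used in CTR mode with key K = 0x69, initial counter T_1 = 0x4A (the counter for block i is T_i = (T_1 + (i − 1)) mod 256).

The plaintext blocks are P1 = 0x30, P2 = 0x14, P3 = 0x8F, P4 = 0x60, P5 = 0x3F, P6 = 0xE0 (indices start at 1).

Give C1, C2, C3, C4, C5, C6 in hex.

CTR encryption: S_i = E(K, T_i) where T_i is the counter for block i; C_i = P_i ⊕ S_i.
C1: T = 0x4A, S = E(K, T) = 0x71; 0x30 ⊕ 0x71 = 0x41.
C2: T = 0x4B, S = E(K, T) = 0x70; 0x14 ⊕ 0x70 = 0x64.
C3: T = 0x4C, S = E(K, T) = 0x73; 0x8F ⊕ 0x73 = 0xFC.
C4: T = 0x4D, S = E(K, T) = 0x72; 0x60 ⊕ 0x72 = 0x12.
C5: T = 0x4E, S = E(K, T) = 0x75; 0x3F ⊕ 0x75 = 0x4A.
C6: T = 0x4F, S = E(K, T) = 0x74; 0xE0 ⊕ 0x74 = 0x94.

C1 = 0x41, C2 = 0x64, C3 = 0xFC, C4 = 0x12, C5 = 0x4A, C6 = 0x94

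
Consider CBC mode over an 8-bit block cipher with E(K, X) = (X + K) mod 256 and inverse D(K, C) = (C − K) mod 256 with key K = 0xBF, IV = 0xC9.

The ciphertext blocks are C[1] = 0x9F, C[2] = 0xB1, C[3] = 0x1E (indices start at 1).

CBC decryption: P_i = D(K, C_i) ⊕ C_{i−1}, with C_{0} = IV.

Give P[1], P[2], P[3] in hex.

P[1] = 0x29, P[2] = 0x6D, P[3] = 0xEE

P[1]: D(K, 0x9F) = 0xE0; 0xE0 ⊕ 0xC9 = 0x29.
P[2]: D(K, 0xB1) = 0xF2; 0xF2 ⊕ 0x9F = 0x6D.
P[3]: D(K, 0x1E) = 0x5F; 0x5F ⊕ 0xB1 = 0xEE.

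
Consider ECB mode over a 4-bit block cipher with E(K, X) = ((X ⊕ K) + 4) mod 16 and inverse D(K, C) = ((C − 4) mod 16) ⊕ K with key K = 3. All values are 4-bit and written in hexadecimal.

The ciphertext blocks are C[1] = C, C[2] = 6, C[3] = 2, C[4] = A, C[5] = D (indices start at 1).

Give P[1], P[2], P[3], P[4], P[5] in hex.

ECB decryption: P_i = D(K, C_i).
P[1]: D(K, C) = B.
P[2]: D(K, 6) = 1.
P[3]: D(K, 2) = D.
P[4]: D(K, A) = 5.
P[5]: D(K, D) = A.

P[1] = B, P[2] = 1, P[3] = D, P[4] = 5, P[5] = A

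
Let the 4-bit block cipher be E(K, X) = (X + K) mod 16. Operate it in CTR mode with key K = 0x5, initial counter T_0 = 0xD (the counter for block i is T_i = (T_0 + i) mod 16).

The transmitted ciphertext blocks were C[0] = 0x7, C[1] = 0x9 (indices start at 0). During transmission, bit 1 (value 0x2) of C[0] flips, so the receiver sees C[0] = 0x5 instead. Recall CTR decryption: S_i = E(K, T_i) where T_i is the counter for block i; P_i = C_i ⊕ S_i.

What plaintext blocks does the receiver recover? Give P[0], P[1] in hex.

P[0] = 0x7, P[1] = 0xA

Only C[0] changed, to 0x5. In CTR, a change in C_i flips the same bit in P_i only; the keystream is unaffected. Decrypting the received ciphertext:
P[0]: T = 0xD, S = E(K, T) = 0x2; 0x5 ⊕ 0x2 = 0x7.
P[1]: T = 0xE, S = E(K, T) = 0x3; 0x9 ⊕ 0x3 = 0xA.
Blocks that differ from the original plaintext: P[0].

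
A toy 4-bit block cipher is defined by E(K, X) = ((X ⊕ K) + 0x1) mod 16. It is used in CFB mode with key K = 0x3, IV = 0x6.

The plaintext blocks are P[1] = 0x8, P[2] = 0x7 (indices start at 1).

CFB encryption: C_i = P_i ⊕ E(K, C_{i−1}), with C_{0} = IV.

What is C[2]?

C[2] = 0x9

C[1]: E(K, 0x6) = 0x6; 0x8 ⊕ 0x6 = 0xE.
C[2]: E(K, 0xE) = 0xE; 0x7 ⊕ 0xE = 0x9.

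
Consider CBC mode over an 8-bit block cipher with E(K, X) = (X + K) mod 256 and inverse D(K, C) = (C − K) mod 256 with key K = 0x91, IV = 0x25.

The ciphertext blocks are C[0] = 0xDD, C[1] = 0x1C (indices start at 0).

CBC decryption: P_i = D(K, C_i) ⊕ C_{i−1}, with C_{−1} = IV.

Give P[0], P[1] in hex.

P[0] = 0x69, P[1] = 0x56

P[0]: D(K, 0xDD) = 0x4C; 0x4C ⊕ 0x25 = 0x69.
P[1]: D(K, 0x1C) = 0x8B; 0x8B ⊕ 0xDD = 0x56.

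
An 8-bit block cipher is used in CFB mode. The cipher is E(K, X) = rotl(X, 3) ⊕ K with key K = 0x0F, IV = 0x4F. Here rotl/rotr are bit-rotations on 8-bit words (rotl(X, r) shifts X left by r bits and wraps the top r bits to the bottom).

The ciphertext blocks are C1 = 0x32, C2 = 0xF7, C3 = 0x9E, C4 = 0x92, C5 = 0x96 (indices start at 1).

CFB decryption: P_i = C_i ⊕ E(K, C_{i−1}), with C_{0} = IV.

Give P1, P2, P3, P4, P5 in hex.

P1: E(K, 0x4F) = 0x75; 0x32 ⊕ 0x75 = 0x47.
P2: E(K, 0x32) = 0x9E; 0xF7 ⊕ 0x9E = 0x69.
P3: E(K, 0xF7) = 0xB0; 0x9E ⊕ 0xB0 = 0x2E.
P4: E(K, 0x9E) = 0xFB; 0x92 ⊕ 0xFB = 0x69.
P5: E(K, 0x92) = 0x9B; 0x96 ⊕ 0x9B = 0x0D.

P1 = 0x47, P2 = 0x69, P3 = 0x2E, P4 = 0x69, P5 = 0x0D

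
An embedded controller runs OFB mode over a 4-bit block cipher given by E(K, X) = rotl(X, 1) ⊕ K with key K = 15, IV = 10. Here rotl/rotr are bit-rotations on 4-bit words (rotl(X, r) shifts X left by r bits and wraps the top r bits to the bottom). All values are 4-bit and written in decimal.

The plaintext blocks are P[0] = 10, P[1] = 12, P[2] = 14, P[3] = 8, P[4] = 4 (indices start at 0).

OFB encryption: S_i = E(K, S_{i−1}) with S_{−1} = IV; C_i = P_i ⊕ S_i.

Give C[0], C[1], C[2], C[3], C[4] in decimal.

C[0]: S = E(K, 10) = 10; 10 ⊕ 10 = 0.
C[1]: S = E(K, 10) = 10; 12 ⊕ 10 = 6.
C[2]: S = E(K, 10) = 10; 14 ⊕ 10 = 4.
C[3]: S = E(K, 10) = 10; 8 ⊕ 10 = 2.
C[4]: S = E(K, 10) = 10; 4 ⊕ 10 = 14.

C[0] = 0, C[1] = 6, C[2] = 4, C[3] = 2, C[4] = 14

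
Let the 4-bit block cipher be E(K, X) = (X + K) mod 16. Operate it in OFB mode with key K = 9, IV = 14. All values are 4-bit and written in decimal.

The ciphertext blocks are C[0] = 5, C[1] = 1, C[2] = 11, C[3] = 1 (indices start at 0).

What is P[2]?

P[2] = 2

OFB decryption: S_i = E(K, S_{i−1}) with S_{−1} = IV; P_i = C_i ⊕ S_i.
P[0]: S = E(K, 14) = 7; 5 ⊕ 7 = 2.
P[1]: S = E(K, 7) = 0; 1 ⊕ 0 = 1.
P[2]: S = E(K, 0) = 9; 11 ⊕ 9 = 2.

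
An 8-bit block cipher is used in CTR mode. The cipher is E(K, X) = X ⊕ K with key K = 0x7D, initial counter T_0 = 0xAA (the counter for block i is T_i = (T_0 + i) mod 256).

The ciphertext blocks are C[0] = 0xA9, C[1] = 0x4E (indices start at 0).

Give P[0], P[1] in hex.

P[0] = 0x7E, P[1] = 0x98

CTR decryption: S_i = E(K, T_i) where T_i is the counter for block i; P_i = C_i ⊕ S_i.
P[0]: T = 0xAA, S = E(K, T) = 0xD7; 0xA9 ⊕ 0xD7 = 0x7E.
P[1]: T = 0xAB, S = E(K, T) = 0xD6; 0x4E ⊕ 0xD6 = 0x98.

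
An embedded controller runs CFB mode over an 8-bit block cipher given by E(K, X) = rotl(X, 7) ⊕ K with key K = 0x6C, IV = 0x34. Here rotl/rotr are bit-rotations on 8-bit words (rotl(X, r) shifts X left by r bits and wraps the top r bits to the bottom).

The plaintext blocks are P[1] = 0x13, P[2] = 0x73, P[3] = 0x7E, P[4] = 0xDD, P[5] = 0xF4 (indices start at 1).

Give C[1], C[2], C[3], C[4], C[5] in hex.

C[1] = 0x65, C[2] = 0xAD, C[3] = 0xC4, C[4] = 0xD3, C[5] = 0x71

CFB encryption: C_i = P_i ⊕ E(K, C_{i−1}), with C_{0} = IV.
C[1]: E(K, 0x34) = 0x76; 0x13 ⊕ 0x76 = 0x65.
C[2]: E(K, 0x65) = 0xDE; 0x73 ⊕ 0xDE = 0xAD.
C[3]: E(K, 0xAD) = 0xBA; 0x7E ⊕ 0xBA = 0xC4.
C[4]: E(K, 0xC4) = 0x0E; 0xDD ⊕ 0x0E = 0xD3.
C[5]: E(K, 0xD3) = 0x85; 0xF4 ⊕ 0x85 = 0x71.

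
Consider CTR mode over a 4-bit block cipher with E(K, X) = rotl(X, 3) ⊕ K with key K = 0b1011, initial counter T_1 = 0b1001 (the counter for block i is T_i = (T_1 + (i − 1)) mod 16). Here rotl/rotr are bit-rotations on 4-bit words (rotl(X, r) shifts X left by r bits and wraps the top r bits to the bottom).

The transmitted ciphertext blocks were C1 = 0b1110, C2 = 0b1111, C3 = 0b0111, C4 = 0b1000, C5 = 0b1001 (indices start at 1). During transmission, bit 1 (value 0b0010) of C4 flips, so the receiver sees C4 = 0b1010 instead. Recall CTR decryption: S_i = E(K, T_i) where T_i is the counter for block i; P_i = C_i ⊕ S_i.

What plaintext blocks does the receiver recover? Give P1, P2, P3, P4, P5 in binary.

Only C4 changed, to 0b1010. In CTR, a change in C_i flips the same bit in P_i only; the keystream is unaffected. Decrypting the received ciphertext:
P1: T = 0b1001, S = E(K, T) = 0b0111; 0b1110 ⊕ 0b0111 = 0b1001.
P2: T = 0b1010, S = E(K, T) = 0b1110; 0b1111 ⊕ 0b1110 = 0b0001.
P3: T = 0b1011, S = E(K, T) = 0b0110; 0b0111 ⊕ 0b0110 = 0b0001.
P4: T = 0b1100, S = E(K, T) = 0b1101; 0b1010 ⊕ 0b1101 = 0b0111.
P5: T = 0b1101, S = E(K, T) = 0b0101; 0b1001 ⊕ 0b0101 = 0b1100.
Blocks that differ from the original plaintext: P4.

P1 = 0b1001, P2 = 0b0001, P3 = 0b0001, P4 = 0b0111, P5 = 0b1100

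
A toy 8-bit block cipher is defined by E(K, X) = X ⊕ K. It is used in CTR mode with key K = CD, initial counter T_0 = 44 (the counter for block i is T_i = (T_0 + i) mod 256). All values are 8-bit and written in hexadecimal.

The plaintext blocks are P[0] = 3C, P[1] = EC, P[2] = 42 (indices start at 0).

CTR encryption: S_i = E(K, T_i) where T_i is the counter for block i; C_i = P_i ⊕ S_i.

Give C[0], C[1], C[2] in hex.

C[0] = B5, C[1] = 64, C[2] = C9

C[0]: T = 44, S = E(K, T) = 89; 3C ⊕ 89 = B5.
C[1]: T = 45, S = E(K, T) = 88; EC ⊕ 88 = 64.
C[2]: T = 46, S = E(K, T) = 8B; 42 ⊕ 8B = C9.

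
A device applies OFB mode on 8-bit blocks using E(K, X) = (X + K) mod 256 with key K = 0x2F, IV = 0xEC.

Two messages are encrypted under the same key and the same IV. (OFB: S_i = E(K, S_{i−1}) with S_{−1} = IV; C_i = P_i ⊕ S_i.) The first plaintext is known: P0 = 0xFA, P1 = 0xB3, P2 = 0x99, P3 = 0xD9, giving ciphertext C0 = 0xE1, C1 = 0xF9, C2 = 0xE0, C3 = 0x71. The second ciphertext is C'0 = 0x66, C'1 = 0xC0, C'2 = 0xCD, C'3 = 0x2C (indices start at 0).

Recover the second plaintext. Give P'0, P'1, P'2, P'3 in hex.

P'0 = 0x7D, P'1 = 0x8A, P'2 = 0xB4, P'3 = 0x84

In OFB with a reused IV, both messages share the same keystream S_i, so C_i ⊕ C'_i = P_i ⊕ P'_i and thus P'_i = P_i ⊕ C_i ⊕ C'_i.
P'0: 0xFA ⊕ 0xE1 ⊕ 0x66 = 0x7D.
P'1: 0xB3 ⊕ 0xF9 ⊕ 0xC0 = 0x8A.
P'2: 0x99 ⊕ 0xE0 ⊕ 0xCD = 0xB4.
P'3: 0xD9 ⊕ 0x71 ⊕ 0x2C = 0x84.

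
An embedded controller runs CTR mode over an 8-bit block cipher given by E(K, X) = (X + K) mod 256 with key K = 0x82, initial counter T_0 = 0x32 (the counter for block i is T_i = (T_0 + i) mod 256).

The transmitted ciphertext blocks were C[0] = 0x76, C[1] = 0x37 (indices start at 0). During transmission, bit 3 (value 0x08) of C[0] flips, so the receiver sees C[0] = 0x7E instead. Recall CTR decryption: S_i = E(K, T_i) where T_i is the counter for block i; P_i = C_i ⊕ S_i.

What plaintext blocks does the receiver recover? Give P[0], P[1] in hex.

Only C[0] changed, to 0x7E. In CTR, a change in C_i flips the same bit in P_i only; the keystream is unaffected. Decrypting the received ciphertext:
P[0]: T = 0x32, S = E(K, T) = 0xB4; 0x7E ⊕ 0xB4 = 0xCA.
P[1]: T = 0x33, S = E(K, T) = 0xB5; 0x37 ⊕ 0xB5 = 0x82.
Blocks that differ from the original plaintext: P[0].

P[0] = 0xCA, P[1] = 0x82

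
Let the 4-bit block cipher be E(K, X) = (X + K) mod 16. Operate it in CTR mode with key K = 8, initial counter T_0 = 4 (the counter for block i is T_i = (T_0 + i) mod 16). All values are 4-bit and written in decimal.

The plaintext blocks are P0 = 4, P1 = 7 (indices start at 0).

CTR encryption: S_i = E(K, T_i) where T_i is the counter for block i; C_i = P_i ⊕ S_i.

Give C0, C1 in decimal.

C0: T = 4, S = E(K, T) = 12; 4 ⊕ 12 = 8.
C1: T = 5, S = E(K, T) = 13; 7 ⊕ 13 = 10.

C0 = 8, C1 = 10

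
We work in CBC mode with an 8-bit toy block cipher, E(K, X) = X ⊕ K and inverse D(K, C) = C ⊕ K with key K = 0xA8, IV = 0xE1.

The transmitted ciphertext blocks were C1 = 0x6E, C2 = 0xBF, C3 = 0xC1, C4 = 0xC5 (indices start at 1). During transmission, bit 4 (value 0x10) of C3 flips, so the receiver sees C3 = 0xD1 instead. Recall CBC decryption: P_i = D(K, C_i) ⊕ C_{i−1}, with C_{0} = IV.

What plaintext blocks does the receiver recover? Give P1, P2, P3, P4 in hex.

P1 = 0x27, P2 = 0x79, P3 = 0xC6, P4 = 0xBC

Only C3 changed, to 0xD1. In CBC, a change in C_i garbles P_i and flips the same bit in P_{i+1}. Decrypting the received ciphertext:
P1: D(K, 0x6E) = 0xC6; 0xC6 ⊕ 0xE1 = 0x27.
P2: D(K, 0xBF) = 0x17; 0x17 ⊕ 0x6E = 0x79.
P3: D(K, 0xD1) = 0x79; 0x79 ⊕ 0xBF = 0xC6.
P4: D(K, 0xC5) = 0x6D; 0x6D ⊕ 0xD1 = 0xBC.
Blocks that differ from the original plaintext: P3, P4.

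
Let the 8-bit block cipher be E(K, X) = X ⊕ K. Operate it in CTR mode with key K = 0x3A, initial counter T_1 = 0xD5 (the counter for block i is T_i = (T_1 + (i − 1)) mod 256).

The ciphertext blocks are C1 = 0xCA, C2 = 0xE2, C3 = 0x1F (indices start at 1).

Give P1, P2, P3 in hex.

P1 = 0x25, P2 = 0x0E, P3 = 0xF2

CTR decryption: S_i = E(K, T_i) where T_i is the counter for block i; P_i = C_i ⊕ S_i.
P1: T = 0xD5, S = E(K, T) = 0xEF; 0xCA ⊕ 0xEF = 0x25.
P2: T = 0xD6, S = E(K, T) = 0xEC; 0xE2 ⊕ 0xEC = 0x0E.
P3: T = 0xD7, S = E(K, T) = 0xED; 0x1F ⊕ 0xED = 0xF2.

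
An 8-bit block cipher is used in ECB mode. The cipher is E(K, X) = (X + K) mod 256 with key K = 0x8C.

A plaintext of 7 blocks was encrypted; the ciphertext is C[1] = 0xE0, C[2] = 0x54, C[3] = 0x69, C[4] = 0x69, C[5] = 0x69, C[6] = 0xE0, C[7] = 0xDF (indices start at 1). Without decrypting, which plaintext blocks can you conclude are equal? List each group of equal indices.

ECB encrypts each block independently with the same key, so equal ciphertext blocks imply equal plaintext blocks.
C[1] = C[6] = 0xE0, so P[1] = P[6].
C[3] = C[4] = C[5] = 0x69, so P[3] = P[4] = P[5].

P[1] = P[6]; P[3] = P[4] = P[5]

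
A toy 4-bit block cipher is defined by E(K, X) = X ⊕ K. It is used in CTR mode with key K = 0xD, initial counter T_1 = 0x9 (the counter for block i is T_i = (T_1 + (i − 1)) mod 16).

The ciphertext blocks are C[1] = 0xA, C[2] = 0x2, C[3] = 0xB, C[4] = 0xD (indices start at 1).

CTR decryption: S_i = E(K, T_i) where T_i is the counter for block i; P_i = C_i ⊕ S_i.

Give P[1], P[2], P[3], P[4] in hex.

P[1] = 0xE, P[2] = 0x5, P[3] = 0xD, P[4] = 0xC

P[1]: T = 0x9, S = E(K, T) = 0x4; 0xA ⊕ 0x4 = 0xE.
P[2]: T = 0xA, S = E(K, T) = 0x7; 0x2 ⊕ 0x7 = 0x5.
P[3]: T = 0xB, S = E(K, T) = 0x6; 0xB ⊕ 0x6 = 0xD.
P[4]: T = 0xC, S = E(K, T) = 0x1; 0xD ⊕ 0x1 = 0xC.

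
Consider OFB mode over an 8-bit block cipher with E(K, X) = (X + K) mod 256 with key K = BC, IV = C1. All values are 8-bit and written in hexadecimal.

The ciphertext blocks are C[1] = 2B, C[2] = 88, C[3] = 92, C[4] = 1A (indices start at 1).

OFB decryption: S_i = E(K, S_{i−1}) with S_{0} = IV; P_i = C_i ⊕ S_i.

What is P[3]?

P[1]: S = E(K, C1) = 7D; 2B ⊕ 7D = 56.
P[2]: S = E(K, 7D) = 39; 88 ⊕ 39 = B1.
P[3]: S = E(K, 39) = F5; 92 ⊕ F5 = 67.

P[3] = 67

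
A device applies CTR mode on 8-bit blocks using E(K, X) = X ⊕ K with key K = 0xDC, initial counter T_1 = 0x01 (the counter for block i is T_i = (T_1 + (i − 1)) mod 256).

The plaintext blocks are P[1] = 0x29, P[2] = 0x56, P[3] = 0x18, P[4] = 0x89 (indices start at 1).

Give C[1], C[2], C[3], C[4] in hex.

C[1] = 0xF4, C[2] = 0x88, C[3] = 0xC7, C[4] = 0x51

CTR encryption: S_i = E(K, T_i) where T_i is the counter for block i; C_i = P_i ⊕ S_i.
C[1]: T = 0x01, S = E(K, T) = 0xDD; 0x29 ⊕ 0xDD = 0xF4.
C[2]: T = 0x02, S = E(K, T) = 0xDE; 0x56 ⊕ 0xDE = 0x88.
C[3]: T = 0x03, S = E(K, T) = 0xDF; 0x18 ⊕ 0xDF = 0xC7.
C[4]: T = 0x04, S = E(K, T) = 0xD8; 0x89 ⊕ 0xD8 = 0x51.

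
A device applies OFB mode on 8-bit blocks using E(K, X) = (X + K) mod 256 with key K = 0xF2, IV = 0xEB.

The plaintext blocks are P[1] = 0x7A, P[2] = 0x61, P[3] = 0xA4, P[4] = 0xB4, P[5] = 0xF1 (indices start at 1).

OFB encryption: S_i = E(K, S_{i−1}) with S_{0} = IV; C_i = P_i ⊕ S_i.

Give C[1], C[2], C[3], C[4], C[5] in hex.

C[1] = 0xA7, C[2] = 0xAE, C[3] = 0x65, C[4] = 0x07, C[5] = 0x54

C[1]: S = E(K, 0xEB) = 0xDD; 0x7A ⊕ 0xDD = 0xA7.
C[2]: S = E(K, 0xDD) = 0xCF; 0x61 ⊕ 0xCF = 0xAE.
C[3]: S = E(K, 0xCF) = 0xC1; 0xA4 ⊕ 0xC1 = 0x65.
C[4]: S = E(K, 0xC1) = 0xB3; 0xB4 ⊕ 0xB3 = 0x07.
C[5]: S = E(K, 0xB3) = 0xA5; 0xF1 ⊕ 0xA5 = 0x54.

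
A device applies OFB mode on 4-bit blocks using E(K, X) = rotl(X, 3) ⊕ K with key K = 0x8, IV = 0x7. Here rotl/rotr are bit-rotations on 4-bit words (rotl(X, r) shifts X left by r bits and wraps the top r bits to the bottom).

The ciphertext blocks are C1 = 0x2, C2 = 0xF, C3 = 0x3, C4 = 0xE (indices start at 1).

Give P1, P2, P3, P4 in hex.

P1 = 0x1, P2 = 0xE, P3 = 0x3, P4 = 0x6

OFB decryption: S_i = E(K, S_{i−1}) with S_{0} = IV; P_i = C_i ⊕ S_i.
P1: S = E(K, 0x7) = 0x3; 0x2 ⊕ 0x3 = 0x1.
P2: S = E(K, 0x3) = 0x1; 0xF ⊕ 0x1 = 0xE.
P3: S = E(K, 0x1) = 0x0; 0x3 ⊕ 0x0 = 0x3.
P4: S = E(K, 0x0) = 0x8; 0xE ⊕ 0x8 = 0x6.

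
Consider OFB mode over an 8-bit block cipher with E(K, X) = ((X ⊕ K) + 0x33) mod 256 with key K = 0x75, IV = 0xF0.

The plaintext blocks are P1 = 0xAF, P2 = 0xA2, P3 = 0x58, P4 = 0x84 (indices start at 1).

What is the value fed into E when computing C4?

0xA8

OFB encryption: S_i = E(K, S_{i−1}) with S_{0} = IV; C_i = P_i ⊕ S_i.
C1: S = E(K, 0xF0) = 0xB8; 0xAF ⊕ 0xB8 = 0x17.
C2: S = E(K, 0xB8) = 0x00; 0xA2 ⊕ 0x00 = 0xA2.
C3: S = E(K, 0x00) = 0xA8; 0x58 ⊕ 0xA8 = 0xF0.
C4: S = E(K, 0xA8) = 0x10; 0x84 ⊕ 0x10 = 0x94.
So the input to E for block 4 is 0xA8.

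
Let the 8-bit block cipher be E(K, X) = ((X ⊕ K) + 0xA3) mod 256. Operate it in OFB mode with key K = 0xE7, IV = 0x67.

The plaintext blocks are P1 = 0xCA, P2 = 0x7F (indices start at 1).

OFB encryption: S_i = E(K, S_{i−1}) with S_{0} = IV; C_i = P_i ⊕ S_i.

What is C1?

C1: S = E(K, 0x67) = 0x23; 0xCA ⊕ 0x23 = 0xE9.

C1 = 0xE9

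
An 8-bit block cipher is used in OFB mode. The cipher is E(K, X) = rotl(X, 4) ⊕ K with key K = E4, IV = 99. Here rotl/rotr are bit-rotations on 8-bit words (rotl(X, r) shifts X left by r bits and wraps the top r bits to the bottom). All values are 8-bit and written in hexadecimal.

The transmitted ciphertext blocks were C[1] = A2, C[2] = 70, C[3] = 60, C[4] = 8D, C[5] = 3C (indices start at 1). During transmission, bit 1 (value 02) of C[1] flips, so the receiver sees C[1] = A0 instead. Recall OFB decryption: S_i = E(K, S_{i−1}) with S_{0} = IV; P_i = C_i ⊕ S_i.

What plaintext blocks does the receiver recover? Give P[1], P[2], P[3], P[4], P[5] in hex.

P[1] = DD, P[2] = 43, P[3] = B7, P[4] = 14, P[5] = 41

Only C[1] changed, to A0. In OFB, a change in C_i flips the same bit in P_i only; the keystream is unaffected. Decrypting the received ciphertext:
P[1]: S = E(K, 99) = 7D; A0 ⊕ 7D = DD.
P[2]: S = E(K, 7D) = 33; 70 ⊕ 33 = 43.
P[3]: S = E(K, 33) = D7; 60 ⊕ D7 = B7.
P[4]: S = E(K, D7) = 99; 8D ⊕ 99 = 14.
P[5]: S = E(K, 99) = 7D; 3C ⊕ 7D = 41.
Blocks that differ from the original plaintext: P[1].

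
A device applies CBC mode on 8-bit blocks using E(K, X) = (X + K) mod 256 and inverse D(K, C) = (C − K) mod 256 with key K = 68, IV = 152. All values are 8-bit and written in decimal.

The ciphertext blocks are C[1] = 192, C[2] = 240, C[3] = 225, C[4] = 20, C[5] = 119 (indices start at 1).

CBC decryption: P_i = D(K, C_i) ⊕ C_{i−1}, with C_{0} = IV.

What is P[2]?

P[2] = 108

P[2]: D(K, 240) = 172; 172 ⊕ 192 = 108.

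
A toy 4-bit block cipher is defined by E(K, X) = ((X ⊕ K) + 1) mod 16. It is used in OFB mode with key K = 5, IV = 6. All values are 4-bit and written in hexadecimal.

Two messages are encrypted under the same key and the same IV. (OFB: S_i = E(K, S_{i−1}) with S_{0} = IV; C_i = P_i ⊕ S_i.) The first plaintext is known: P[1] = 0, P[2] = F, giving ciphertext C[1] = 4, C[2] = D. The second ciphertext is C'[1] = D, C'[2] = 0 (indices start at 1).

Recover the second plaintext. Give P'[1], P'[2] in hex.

P'[1] = 9, P'[2] = 2

In OFB with a reused IV, both messages share the same keystream S_i, so C_i ⊕ C'_i = P_i ⊕ P'_i and thus P'_i = P_i ⊕ C_i ⊕ C'_i.
P'[1]: 0 ⊕ 4 ⊕ D = 9.
P'[2]: F ⊕ D ⊕ 0 = 2.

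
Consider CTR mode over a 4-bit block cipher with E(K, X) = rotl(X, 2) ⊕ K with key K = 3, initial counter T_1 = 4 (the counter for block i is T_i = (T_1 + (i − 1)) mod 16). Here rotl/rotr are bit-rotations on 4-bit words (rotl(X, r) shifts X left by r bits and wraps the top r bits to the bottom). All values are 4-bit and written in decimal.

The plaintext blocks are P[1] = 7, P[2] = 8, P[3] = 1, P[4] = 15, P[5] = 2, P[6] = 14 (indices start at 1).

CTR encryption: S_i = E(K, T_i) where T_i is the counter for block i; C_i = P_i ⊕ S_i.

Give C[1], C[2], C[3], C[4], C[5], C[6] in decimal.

C[1]: T = 4, S = E(K, T) = 2; 7 ⊕ 2 = 5.
C[2]: T = 5, S = E(K, T) = 6; 8 ⊕ 6 = 14.
C[3]: T = 6, S = E(K, T) = 10; 1 ⊕ 10 = 11.
C[4]: T = 7, S = E(K, T) = 14; 15 ⊕ 14 = 1.
C[5]: T = 8, S = E(K, T) = 1; 2 ⊕ 1 = 3.
C[6]: T = 9, S = E(K, T) = 5; 14 ⊕ 5 = 11.

C[1] = 5, C[2] = 14, C[3] = 11, C[4] = 1, C[5] = 3, C[6] = 11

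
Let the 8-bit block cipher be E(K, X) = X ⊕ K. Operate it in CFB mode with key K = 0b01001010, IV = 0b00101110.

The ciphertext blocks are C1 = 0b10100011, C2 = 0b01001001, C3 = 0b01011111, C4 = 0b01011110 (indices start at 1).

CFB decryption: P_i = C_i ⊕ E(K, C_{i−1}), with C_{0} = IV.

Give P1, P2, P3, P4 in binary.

P1 = 0b11000111, P2 = 0b10100000, P3 = 0b01011100, P4 = 0b01001011

P1: E(K, 0b00101110) = 0b01100100; 0b10100011 ⊕ 0b01100100 = 0b11000111.
P2: E(K, 0b10100011) = 0b11101001; 0b01001001 ⊕ 0b11101001 = 0b10100000.
P3: E(K, 0b01001001) = 0b00000011; 0b01011111 ⊕ 0b00000011 = 0b01011100.
P4: E(K, 0b01011111) = 0b00010101; 0b01011110 ⊕ 0b00010101 = 0b01001011.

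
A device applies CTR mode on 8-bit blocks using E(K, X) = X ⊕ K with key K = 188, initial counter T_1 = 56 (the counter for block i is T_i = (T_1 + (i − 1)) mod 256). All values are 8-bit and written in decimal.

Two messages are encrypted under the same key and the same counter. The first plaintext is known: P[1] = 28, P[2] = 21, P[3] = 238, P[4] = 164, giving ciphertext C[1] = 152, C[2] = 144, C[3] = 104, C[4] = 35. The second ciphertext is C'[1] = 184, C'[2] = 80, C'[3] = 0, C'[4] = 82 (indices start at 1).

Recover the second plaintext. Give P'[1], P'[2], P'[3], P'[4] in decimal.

P'[1] = 60, P'[2] = 213, P'[3] = 134, P'[4] = 213

In CTR with a reused counter, both messages share the same keystream S_i, so C_i ⊕ C'_i = P_i ⊕ P'_i and thus P'_i = P_i ⊕ C_i ⊕ C'_i.
P'[1]: 28 ⊕ 152 ⊕ 184 = 60.
P'[2]: 21 ⊕ 144 ⊕ 80 = 213.
P'[3]: 238 ⊕ 104 ⊕ 0 = 134.
P'[4]: 164 ⊕ 35 ⊕ 82 = 213.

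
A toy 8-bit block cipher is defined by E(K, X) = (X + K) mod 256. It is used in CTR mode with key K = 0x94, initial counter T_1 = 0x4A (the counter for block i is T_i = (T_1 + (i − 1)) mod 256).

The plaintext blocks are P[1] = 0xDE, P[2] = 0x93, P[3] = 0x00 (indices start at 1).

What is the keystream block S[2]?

0xDF

CTR encryption: S_i = E(K, T_i) where T_i is the counter for block i; C_i = P_i ⊕ S_i.
C[1]: T = 0x4A, S = E(K, T) = 0xDE; 0xDE ⊕ 0xDE = 0x00.
C[2]: T = 0x4B, S = E(K, T) = 0xDF; 0x93 ⊕ 0xDF = 0x4C.
So S[2] = 0xDF.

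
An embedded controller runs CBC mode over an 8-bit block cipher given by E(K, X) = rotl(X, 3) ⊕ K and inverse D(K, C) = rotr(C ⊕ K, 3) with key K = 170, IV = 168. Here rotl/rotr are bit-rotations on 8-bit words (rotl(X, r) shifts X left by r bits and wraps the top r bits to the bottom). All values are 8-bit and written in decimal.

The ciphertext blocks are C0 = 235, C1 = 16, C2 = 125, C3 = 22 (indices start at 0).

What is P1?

CBC decryption: P_i = D(K, C_i) ⊕ C_{i−1}, with C_{−1} = IV.
P1: D(K, 16) = 87; 87 ⊕ 235 = 188.

P1 = 188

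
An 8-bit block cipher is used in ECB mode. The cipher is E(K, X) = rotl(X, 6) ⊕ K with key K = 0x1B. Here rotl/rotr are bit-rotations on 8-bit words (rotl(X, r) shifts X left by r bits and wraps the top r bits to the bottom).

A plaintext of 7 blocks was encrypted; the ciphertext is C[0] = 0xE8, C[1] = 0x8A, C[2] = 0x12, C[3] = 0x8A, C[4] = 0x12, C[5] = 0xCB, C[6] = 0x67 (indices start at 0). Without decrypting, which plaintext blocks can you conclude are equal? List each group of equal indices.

P[1] = P[3]; P[2] = P[4]

ECB encrypts each block independently with the same key, so equal ciphertext blocks imply equal plaintext blocks.
C[1] = C[3] = 0x8A, so P[1] = P[3].
C[2] = C[4] = 0x12, so P[2] = P[4].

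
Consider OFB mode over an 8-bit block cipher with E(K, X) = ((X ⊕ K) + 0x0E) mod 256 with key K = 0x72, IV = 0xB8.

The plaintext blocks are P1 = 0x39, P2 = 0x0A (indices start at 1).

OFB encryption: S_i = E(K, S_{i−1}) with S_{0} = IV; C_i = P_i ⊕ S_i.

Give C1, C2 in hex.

C1 = 0xE1, C2 = 0xB2

C1: S = E(K, 0xB8) = 0xD8; 0x39 ⊕ 0xD8 = 0xE1.
C2: S = E(K, 0xD8) = 0xB8; 0x0A ⊕ 0xB8 = 0xB2.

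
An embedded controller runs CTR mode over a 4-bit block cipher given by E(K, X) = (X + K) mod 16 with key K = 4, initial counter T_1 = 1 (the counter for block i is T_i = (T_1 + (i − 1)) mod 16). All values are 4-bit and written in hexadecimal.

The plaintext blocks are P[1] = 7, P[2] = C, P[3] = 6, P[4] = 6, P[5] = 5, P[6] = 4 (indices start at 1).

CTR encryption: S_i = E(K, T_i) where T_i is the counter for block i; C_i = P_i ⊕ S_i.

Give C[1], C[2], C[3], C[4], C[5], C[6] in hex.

C[1]: T = 1, S = E(K, T) = 5; 7 ⊕ 5 = 2.
C[2]: T = 2, S = E(K, T) = 6; C ⊕ 6 = A.
C[3]: T = 3, S = E(K, T) = 7; 6 ⊕ 7 = 1.
C[4]: T = 4, S = E(K, T) = 8; 6 ⊕ 8 = E.
C[5]: T = 5, S = E(K, T) = 9; 5 ⊕ 9 = C.
C[6]: T = 6, S = E(K, T) = A; 4 ⊕ A = E.

C[1] = 2, C[2] = A, C[3] = 1, C[4] = E, C[5] = C, C[6] = E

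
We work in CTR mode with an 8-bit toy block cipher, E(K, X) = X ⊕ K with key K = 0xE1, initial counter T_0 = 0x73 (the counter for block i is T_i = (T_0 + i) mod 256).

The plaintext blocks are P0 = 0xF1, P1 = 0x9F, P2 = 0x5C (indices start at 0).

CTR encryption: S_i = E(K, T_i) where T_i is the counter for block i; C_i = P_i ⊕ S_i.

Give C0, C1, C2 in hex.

C0 = 0x63, C1 = 0x0A, C2 = 0xC8

C0: T = 0x73, S = E(K, T) = 0x92; 0xF1 ⊕ 0x92 = 0x63.
C1: T = 0x74, S = E(K, T) = 0x95; 0x9F ⊕ 0x95 = 0x0A.
C2: T = 0x75, S = E(K, T) = 0x94; 0x5C ⊕ 0x94 = 0xC8.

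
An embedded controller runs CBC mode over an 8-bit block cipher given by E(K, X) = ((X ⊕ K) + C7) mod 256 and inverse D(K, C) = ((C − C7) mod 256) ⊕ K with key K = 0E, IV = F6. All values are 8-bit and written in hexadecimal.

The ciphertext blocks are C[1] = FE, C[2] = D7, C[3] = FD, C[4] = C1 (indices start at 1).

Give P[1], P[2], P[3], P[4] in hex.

CBC decryption: P_i = D(K, C_i) ⊕ C_{i−1}, with C_{0} = IV.
P[1]: D(K, FE) = 39; 39 ⊕ F6 = CF.
P[2]: D(K, D7) = 1E; 1E ⊕ FE = E0.
P[3]: D(K, FD) = 38; 38 ⊕ D7 = EF.
P[4]: D(K, C1) = F4; F4 ⊕ FD = 09.

P[1] = CF, P[2] = E0, P[3] = EF, P[4] = 09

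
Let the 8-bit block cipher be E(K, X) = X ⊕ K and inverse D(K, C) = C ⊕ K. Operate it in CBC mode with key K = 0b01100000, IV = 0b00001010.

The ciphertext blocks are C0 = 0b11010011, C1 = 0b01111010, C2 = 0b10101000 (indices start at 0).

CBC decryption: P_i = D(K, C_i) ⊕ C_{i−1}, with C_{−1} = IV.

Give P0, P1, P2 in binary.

P0 = 0b10111001, P1 = 0b11001001, P2 = 0b10110010

P0: D(K, 0b11010011) = 0b10110011; 0b10110011 ⊕ 0b00001010 = 0b10111001.
P1: D(K, 0b01111010) = 0b00011010; 0b00011010 ⊕ 0b11010011 = 0b11001001.
P2: D(K, 0b10101000) = 0b11001000; 0b11001000 ⊕ 0b01111010 = 0b10110010.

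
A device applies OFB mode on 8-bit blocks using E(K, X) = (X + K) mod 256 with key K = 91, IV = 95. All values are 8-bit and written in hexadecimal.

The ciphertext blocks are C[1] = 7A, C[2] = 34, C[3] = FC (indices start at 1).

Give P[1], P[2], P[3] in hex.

OFB decryption: S_i = E(K, S_{i−1}) with S_{0} = IV; P_i = C_i ⊕ S_i.
P[1]: S = E(K, 95) = 26; 7A ⊕ 26 = 5C.
P[2]: S = E(K, 26) = B7; 34 ⊕ B7 = 83.
P[3]: S = E(K, B7) = 48; FC ⊕ 48 = B4.

P[1] = 5C, P[2] = 83, P[3] = B4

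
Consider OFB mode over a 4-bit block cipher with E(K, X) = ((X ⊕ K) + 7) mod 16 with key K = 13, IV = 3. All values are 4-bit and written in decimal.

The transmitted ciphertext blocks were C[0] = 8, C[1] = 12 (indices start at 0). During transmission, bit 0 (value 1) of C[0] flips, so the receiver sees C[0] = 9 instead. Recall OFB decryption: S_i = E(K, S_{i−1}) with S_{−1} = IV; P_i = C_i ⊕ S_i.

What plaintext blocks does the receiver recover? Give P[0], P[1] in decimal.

P[0] = 12, P[1] = 3

Only C[0] changed, to 9. In OFB, a change in C_i flips the same bit in P_i only; the keystream is unaffected. Decrypting the received ciphertext:
P[0]: S = E(K, 3) = 5; 9 ⊕ 5 = 12.
P[1]: S = E(K, 5) = 15; 12 ⊕ 15 = 3.
Blocks that differ from the original plaintext: P[0].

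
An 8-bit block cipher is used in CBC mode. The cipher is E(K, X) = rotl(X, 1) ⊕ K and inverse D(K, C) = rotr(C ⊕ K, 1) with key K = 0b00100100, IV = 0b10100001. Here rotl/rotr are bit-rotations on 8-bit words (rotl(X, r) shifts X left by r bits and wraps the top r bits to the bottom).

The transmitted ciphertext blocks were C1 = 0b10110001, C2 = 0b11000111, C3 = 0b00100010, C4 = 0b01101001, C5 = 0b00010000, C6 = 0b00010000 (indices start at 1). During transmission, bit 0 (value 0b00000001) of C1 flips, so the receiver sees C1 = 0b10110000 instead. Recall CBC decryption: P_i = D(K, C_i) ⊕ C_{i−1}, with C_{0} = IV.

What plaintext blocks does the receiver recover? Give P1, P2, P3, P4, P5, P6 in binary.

P1 = 0b11101011, P2 = 0b01000001, P3 = 0b11000100, P4 = 0b10000100, P5 = 0b01110011, P6 = 0b00001010

Only C1 changed, to 0b10110000. In CBC, a change in C_i garbles P_i and flips the same bit in P_{i+1}. Decrypting the received ciphertext:
P1: D(K, 0b10110000) = 0b01001010; 0b01001010 ⊕ 0b10100001 = 0b11101011.
P2: D(K, 0b11000111) = 0b11110001; 0b11110001 ⊕ 0b10110000 = 0b01000001.
P3: D(K, 0b00100010) = 0b00000011; 0b00000011 ⊕ 0b11000111 = 0b11000100.
P4: D(K, 0b01101001) = 0b10100110; 0b10100110 ⊕ 0b00100010 = 0b10000100.
P5: D(K, 0b00010000) = 0b00011010; 0b00011010 ⊕ 0b01101001 = 0b01110011.
P6: D(K, 0b00010000) = 0b00011010; 0b00011010 ⊕ 0b00010000 = 0b00001010.
Blocks that differ from the original plaintext: P1, P2.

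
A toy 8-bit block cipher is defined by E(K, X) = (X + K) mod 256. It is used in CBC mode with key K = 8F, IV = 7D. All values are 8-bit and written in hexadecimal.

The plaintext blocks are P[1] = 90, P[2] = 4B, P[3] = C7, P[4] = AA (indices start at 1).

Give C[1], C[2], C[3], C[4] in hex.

C[1] = 7C, C[2] = C6, C[3] = 90, C[4] = C9

CBC encryption: C_i = E(K, P_i ⊕ C_{i−1}), with C_{0} = IV.
C[1]: P[1] ⊕ 7D = ED; E(K, ED) = 7C.
C[2]: P[2] ⊕ 7C = 37; E(K, 37) = C6.
C[3]: P[3] ⊕ C6 = 01; E(K, 01) = 90.
C[4]: P[4] ⊕ 90 = 3A; E(K, 3A) = C9.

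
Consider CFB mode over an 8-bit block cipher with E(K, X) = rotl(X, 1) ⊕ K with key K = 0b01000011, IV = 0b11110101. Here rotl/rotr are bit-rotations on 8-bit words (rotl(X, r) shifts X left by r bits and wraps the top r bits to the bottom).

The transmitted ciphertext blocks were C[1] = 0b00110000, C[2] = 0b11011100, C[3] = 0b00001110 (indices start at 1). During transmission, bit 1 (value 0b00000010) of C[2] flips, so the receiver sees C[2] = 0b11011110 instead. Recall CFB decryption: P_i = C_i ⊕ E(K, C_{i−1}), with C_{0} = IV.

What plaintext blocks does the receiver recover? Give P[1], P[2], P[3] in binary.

Only C[2] changed, to 0b11011110. In CFB, a change in C_i flips the same bit in P_i and garbles P_{i+1}. Decrypting the received ciphertext:
P[1]: E(K, 0b11110101) = 0b10101000; 0b00110000 ⊕ 0b10101000 = 0b10011000.
P[2]: E(K, 0b00110000) = 0b00100011; 0b11011110 ⊕ 0b00100011 = 0b11111101.
P[3]: E(K, 0b11011110) = 0b11111110; 0b00001110 ⊕ 0b11111110 = 0b11110000.
Blocks that differ from the original plaintext: P[2], P[3].

P[1] = 0b10011000, P[2] = 0b11111101, P[3] = 0b11110000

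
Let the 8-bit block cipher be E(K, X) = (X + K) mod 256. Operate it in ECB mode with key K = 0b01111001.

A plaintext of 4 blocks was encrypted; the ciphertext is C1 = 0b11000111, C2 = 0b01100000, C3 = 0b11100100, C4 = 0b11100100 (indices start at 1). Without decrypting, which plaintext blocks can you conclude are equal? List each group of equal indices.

ECB encrypts each block independently with the same key, so equal ciphertext blocks imply equal plaintext blocks.
C3 = C4 = 0b11100100, so P3 = P4.

P3 = P4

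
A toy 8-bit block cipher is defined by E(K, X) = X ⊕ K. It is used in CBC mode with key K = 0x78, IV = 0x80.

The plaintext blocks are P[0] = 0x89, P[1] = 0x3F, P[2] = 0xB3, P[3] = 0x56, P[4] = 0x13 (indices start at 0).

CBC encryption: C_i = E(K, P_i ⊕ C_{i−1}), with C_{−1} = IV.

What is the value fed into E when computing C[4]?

0xC0

C[0]: P[0] ⊕ 0x80 = 0x09; E(K, 0x09) = 0x71.
C[1]: P[1] ⊕ 0x71 = 0x4E; E(K, 0x4E) = 0x36.
C[2]: P[2] ⊕ 0x36 = 0x85; E(K, 0x85) = 0xFD.
C[3]: P[3] ⊕ 0xFD = 0xAB; E(K, 0xAB) = 0xD3.
C[4]: P[4] ⊕ 0xD3 = 0xC0; E(K, 0xC0) = 0xB8.
So the input to E for block [4] is 0xC0.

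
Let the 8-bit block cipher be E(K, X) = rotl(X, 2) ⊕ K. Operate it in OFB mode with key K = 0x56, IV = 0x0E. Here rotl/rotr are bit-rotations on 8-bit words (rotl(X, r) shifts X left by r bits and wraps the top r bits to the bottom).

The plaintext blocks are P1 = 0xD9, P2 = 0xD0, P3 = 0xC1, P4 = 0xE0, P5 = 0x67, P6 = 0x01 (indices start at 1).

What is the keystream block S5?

0x91

OFB encryption: S_i = E(K, S_{i−1}) with S_{0} = IV; C_i = P_i ⊕ S_i.
C1: S = E(K, 0x0E) = 0x6E; 0xD9 ⊕ 0x6E = 0xB7.
C2: S = E(K, 0x6E) = 0xEF; 0xD0 ⊕ 0xEF = 0x3F.
C3: S = E(K, 0xEF) = 0xE9; 0xC1 ⊕ 0xE9 = 0x28.
C4: S = E(K, 0xE9) = 0xF1; 0xE0 ⊕ 0xF1 = 0x11.
C5: S = E(K, 0xF1) = 0x91; 0x67 ⊕ 0x91 = 0xF6.
So S5 = 0x91.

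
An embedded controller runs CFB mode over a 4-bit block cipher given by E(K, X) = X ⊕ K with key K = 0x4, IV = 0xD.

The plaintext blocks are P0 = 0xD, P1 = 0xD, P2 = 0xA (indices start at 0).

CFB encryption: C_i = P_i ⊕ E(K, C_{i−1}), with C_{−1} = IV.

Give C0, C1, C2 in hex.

C0: E(K, 0xD) = 0x9; 0xD ⊕ 0x9 = 0x4.
C1: E(K, 0x4) = 0x0; 0xD ⊕ 0x0 = 0xD.
C2: E(K, 0xD) = 0x9; 0xA ⊕ 0x9 = 0x3.

C0 = 0x4, C1 = 0xD, C2 = 0x3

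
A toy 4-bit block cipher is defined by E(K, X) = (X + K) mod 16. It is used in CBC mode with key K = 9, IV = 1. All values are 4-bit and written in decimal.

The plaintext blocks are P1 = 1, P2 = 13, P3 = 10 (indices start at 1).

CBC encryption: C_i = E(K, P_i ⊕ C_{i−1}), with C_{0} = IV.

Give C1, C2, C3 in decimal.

C1 = 9, C2 = 13, C3 = 0

C1: P1 ⊕ 1 = 0; E(K, 0) = 9.
C2: P2 ⊕ 9 = 4; E(K, 4) = 13.
C3: P3 ⊕ 13 = 7; E(K, 7) = 0.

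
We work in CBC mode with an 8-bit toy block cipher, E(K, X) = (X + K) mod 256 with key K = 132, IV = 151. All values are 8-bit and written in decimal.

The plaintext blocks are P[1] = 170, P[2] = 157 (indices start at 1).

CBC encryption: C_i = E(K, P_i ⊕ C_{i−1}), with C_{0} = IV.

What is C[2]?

C[1]: P[1] ⊕ 151 = 61; E(K, 61) = 193.
C[2]: P[2] ⊕ 193 = 92; E(K, 92) = 224.

C[2] = 224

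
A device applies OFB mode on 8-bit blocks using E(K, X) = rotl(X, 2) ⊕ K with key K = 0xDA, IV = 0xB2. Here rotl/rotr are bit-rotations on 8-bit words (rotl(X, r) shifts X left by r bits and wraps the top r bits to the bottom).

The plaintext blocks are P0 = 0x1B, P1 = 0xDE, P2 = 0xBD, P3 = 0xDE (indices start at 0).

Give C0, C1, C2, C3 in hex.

OFB encryption: S_i = E(K, S_{i−1}) with S_{−1} = IV; C_i = P_i ⊕ S_i.
C0: S = E(K, 0xB2) = 0x10; 0x1B ⊕ 0x10 = 0x0B.
C1: S = E(K, 0x10) = 0x9A; 0xDE ⊕ 0x9A = 0x44.
C2: S = E(K, 0x9A) = 0xB0; 0xBD ⊕ 0xB0 = 0x0D.
C3: S = E(K, 0xB0) = 0x18; 0xDE ⊕ 0x18 = 0xC6.

C0 = 0x0B, C1 = 0x44, C2 = 0x0D, C3 = 0xC6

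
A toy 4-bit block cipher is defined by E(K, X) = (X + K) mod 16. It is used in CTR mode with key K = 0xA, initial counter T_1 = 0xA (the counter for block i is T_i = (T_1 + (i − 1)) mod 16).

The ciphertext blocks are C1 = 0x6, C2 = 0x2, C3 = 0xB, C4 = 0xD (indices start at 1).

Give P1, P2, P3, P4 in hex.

P1 = 0x2, P2 = 0x7, P3 = 0xD, P4 = 0xA

CTR decryption: S_i = E(K, T_i) where T_i is the counter for block i; P_i = C_i ⊕ S_i.
P1: T = 0xA, S = E(K, T) = 0x4; 0x6 ⊕ 0x4 = 0x2.
P2: T = 0xB, S = E(K, T) = 0x5; 0x2 ⊕ 0x5 = 0x7.
P3: T = 0xC, S = E(K, T) = 0x6; 0xB ⊕ 0x6 = 0xD.
P4: T = 0xD, S = E(K, T) = 0x7; 0xD ⊕ 0x7 = 0xA.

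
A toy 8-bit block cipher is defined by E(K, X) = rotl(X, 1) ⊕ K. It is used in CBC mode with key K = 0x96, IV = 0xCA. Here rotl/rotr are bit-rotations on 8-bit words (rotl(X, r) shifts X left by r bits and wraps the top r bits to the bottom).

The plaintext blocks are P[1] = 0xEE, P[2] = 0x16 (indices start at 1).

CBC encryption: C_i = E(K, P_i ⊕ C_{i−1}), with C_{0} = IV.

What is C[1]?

C[1]: P[1] ⊕ 0xCA = 0x24; E(K, 0x24) = 0xDE.

C[1] = 0xDE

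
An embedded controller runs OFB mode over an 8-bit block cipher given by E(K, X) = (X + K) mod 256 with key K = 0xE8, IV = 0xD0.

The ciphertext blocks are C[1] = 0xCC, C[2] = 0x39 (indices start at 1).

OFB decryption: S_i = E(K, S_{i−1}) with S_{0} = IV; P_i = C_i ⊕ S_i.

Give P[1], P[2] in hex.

P[1] = 0x74, P[2] = 0x99

P[1]: S = E(K, 0xD0) = 0xB8; 0xCC ⊕ 0xB8 = 0x74.
P[2]: S = E(K, 0xB8) = 0xA0; 0x39 ⊕ 0xA0 = 0x99.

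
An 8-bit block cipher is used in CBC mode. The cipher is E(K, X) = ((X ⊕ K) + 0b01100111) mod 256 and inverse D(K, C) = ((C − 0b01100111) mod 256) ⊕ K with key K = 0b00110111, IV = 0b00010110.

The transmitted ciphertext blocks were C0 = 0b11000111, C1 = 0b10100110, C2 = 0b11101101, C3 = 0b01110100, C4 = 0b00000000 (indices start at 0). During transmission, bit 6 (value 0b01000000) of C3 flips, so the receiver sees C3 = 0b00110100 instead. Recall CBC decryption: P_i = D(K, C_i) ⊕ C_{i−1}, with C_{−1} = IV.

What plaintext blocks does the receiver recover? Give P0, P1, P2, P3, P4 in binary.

P0 = 0b01000001, P1 = 0b11001111, P2 = 0b00010111, P3 = 0b00010111, P4 = 0b10011010

Only C3 changed, to 0b00110100. In CBC, a change in C_i garbles P_i and flips the same bit in P_{i+1}. Decrypting the received ciphertext:
P0: D(K, 0b11000111) = 0b01010111; 0b01010111 ⊕ 0b00010110 = 0b01000001.
P1: D(K, 0b10100110) = 0b00001000; 0b00001000 ⊕ 0b11000111 = 0b11001111.
P2: D(K, 0b11101101) = 0b10110001; 0b10110001 ⊕ 0b10100110 = 0b00010111.
P3: D(K, 0b00110100) = 0b11111010; 0b11111010 ⊕ 0b11101101 = 0b00010111.
P4: D(K, 0b00000000) = 0b10101110; 0b10101110 ⊕ 0b00110100 = 0b10011010.
Blocks that differ from the original plaintext: P3, P4.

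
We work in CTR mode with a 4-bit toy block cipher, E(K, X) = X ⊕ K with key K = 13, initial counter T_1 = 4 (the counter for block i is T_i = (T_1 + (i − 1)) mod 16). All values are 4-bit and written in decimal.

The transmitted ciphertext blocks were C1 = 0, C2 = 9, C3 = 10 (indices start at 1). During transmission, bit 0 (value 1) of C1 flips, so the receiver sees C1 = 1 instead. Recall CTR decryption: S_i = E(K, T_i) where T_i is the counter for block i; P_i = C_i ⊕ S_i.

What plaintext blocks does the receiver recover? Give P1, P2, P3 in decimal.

P1 = 8, P2 = 1, P3 = 1

Only C1 changed, to 1. In CTR, a change in C_i flips the same bit in P_i only; the keystream is unaffected. Decrypting the received ciphertext:
P1: T = 4, S = E(K, T) = 9; 1 ⊕ 9 = 8.
P2: T = 5, S = E(K, T) = 8; 9 ⊕ 8 = 1.
P3: T = 6, S = E(K, T) = 11; 10 ⊕ 11 = 1.
Blocks that differ from the original plaintext: P1.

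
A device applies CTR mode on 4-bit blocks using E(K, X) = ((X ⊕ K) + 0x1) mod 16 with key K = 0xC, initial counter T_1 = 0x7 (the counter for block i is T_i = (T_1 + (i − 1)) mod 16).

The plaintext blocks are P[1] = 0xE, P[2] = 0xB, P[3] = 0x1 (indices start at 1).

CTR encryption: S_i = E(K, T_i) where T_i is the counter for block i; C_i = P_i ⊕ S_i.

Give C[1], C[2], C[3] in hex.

C[1]: T = 0x7, S = E(K, T) = 0xC; 0xE ⊕ 0xC = 0x2.
C[2]: T = 0x8, S = E(K, T) = 0x5; 0xB ⊕ 0x5 = 0xE.
C[3]: T = 0x9, S = E(K, T) = 0x6; 0x1 ⊕ 0x6 = 0x7.

C[1] = 0x2, C[2] = 0xE, C[3] = 0x7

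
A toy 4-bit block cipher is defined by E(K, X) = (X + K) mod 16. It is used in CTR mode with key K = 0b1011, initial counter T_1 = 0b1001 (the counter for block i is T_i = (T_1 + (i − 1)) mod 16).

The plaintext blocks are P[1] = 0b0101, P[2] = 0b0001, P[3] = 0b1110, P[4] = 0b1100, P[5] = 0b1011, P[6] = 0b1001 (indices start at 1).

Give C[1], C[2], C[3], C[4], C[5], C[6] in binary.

C[1] = 0b0001, C[2] = 0b0100, C[3] = 0b1000, C[4] = 0b1011, C[5] = 0b0011, C[6] = 0b0000

CTR encryption: S_i = E(K, T_i) where T_i is the counter for block i; C_i = P_i ⊕ S_i.
C[1]: T = 0b1001, S = E(K, T) = 0b0100; 0b0101 ⊕ 0b0100 = 0b0001.
C[2]: T = 0b1010, S = E(K, T) = 0b0101; 0b0001 ⊕ 0b0101 = 0b0100.
C[3]: T = 0b1011, S = E(K, T) = 0b0110; 0b1110 ⊕ 0b0110 = 0b1000.
C[4]: T = 0b1100, S = E(K, T) = 0b0111; 0b1100 ⊕ 0b0111 = 0b1011.
C[5]: T = 0b1101, S = E(K, T) = 0b1000; 0b1011 ⊕ 0b1000 = 0b0011.
C[6]: T = 0b1110, S = E(K, T) = 0b1001; 0b1001 ⊕ 0b1001 = 0b0000.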